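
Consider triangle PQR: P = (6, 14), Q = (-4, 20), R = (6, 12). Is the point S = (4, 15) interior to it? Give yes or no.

yes

Barycentric coordinates of S: (7/10, 1/5, 1/10).
The three coordinates are positive, positive, positive; a point is interior exactly when all three are positive.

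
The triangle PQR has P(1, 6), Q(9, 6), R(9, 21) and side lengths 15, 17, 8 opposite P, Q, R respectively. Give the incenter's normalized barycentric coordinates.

The incenter has barycentric coordinates proportional to the opposite side lengths: (15 : 17 : 8).
Normalizing by 15+17+8 = 40 gives (3/8, 17/40, 1/5).

(3/8, 17/40, 1/5)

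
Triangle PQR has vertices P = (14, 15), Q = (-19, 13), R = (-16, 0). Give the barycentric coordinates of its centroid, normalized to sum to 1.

(1/3, 1/3, 1/3)

The centroid is the average of the vertices, so each weight is 1/3.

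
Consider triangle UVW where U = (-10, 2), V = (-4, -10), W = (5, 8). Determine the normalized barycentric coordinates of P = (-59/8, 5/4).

Signed area of the reference triangle: [UVW] = ½·((-10)·(-10−8) + (-4)·(8−2) + 5·(2−(-10))) = ½·(180 − 24 + 60) = 108.
[PVW] = ½·((-59/8)·(-10−8) + (-4)·(8−(5/4)) + 5·(5/4−(-10))) = ½·(531/4 − 27 + 225/4) = 81, so the U-coordinate is 81/108 = 3/4.
[UPW] = ½·((-10)·(5/4−8) + (-59/8)·(8−2) + 5·(2−(5/4))) = ½·(135/2 − 177/4 + 15/4) = 27/2, so the V-coordinate is 1/8.
[UVP] = ½·((-10)·(-10−(5/4)) + (-4)·(5/4−2) + (-59/8)·(2−(-10))) = ½·(225/2 + 3 − 177/2) = 27/2, so the W-coordinate is 1/8.
Check: 3/4 + 1/8 + 1/8 = 1.

(3/4, 1/8, 1/8)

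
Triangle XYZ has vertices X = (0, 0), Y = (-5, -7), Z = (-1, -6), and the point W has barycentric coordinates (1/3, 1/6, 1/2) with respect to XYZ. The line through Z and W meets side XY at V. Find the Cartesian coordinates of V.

Line ZW meets XY where the Z-coordinate vanishes; zeroing W's Z-weight and renormalizing leaves X, Y-weights 1/3 : 1/6 → (2/3, 1/3).
So V = (2/3)·X + (1/3)·Y = (-5/3, -7/3).

(-5/3, -7/3)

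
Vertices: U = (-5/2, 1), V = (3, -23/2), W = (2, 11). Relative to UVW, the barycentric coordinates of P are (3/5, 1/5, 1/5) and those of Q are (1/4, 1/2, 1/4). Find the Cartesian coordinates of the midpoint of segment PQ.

(7/16, -9/8)

Barycentric coordinates of the midpoint are the average: (17/40, 7/20, 9/40).
Converting: (17/40)·U + (7/20)·V + (9/40)·W = (7/16, -9/8).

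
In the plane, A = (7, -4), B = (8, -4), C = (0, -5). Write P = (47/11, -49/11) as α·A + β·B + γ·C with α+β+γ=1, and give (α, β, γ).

Signed area of the reference triangle: [ABC] = ½·(7·(-4−(-5)) + 8·(-5−(-4)) + 0·(-4−(-4))) = ½·(7 − 8 + 0) = -1/2.
[PBC] = ½·((47/11)·(-4−(-5)) + 8·(-5−(-49/11)) + 0·(-49/11−(-4))) = ½·(47/11 − 48/11 + 0) = -1/22, so the A-coordinate is (-1/22)/(-1/2) = 1/11.
[APC] = ½·(7·(-49/11−(-5)) + (47/11)·(-5−(-4)) + 0·(-4−(-49/11))) = ½·(42/11 − 47/11 + 0) = -5/22, so the B-coordinate is 5/11.
[ABP] = ½·(7·(-4−(-49/11)) + 8·(-49/11−(-4)) + (47/11)·(-4−(-4))) = ½·(35/11 − 40/11 + 0) = -5/22, so the C-coordinate is 5/11.

(1/11, 5/11, 5/11)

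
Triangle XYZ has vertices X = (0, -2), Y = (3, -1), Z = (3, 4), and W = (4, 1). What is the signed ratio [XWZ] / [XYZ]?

1

[XYZ] = ½·(0·(-1−4) + 3·(4−(-2)) + 3·(-2−(-1))) = ½·(0 + 18 − 3) = 15/2.
[XWZ] = ½·(0·(1−4) + 4·(4−(-2)) + 3·(-2−1)) = ½·(0 + 24 − 9) = 15/2, so the ratio is (15/2)/(15/2) = 1.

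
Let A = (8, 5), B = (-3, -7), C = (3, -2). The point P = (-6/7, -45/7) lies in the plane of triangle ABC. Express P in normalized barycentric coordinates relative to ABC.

(-3/7, 2/7, 8/7)

Signed area of the reference triangle: [ABC] = ½·(8·(-7−(-2)) + (-3)·(-2−5) + 3·(5−(-7))) = ½·(-40 + 21 + 36) = 17/2.
[PBC] = ½·((-6/7)·(-7−(-2)) + (-3)·(-2−(-45/7)) + 3·(-45/7−(-7))) = ½·(30/7 − 93/7 + 12/7) = -51/14, so the A-coordinate is (-51/14)/(17/2) = -3/7.
[APC] = ½·(8·(-45/7−(-2)) + (-6/7)·(-2−5) + 3·(5−(-45/7))) = ½·(-248/7 + 6 + 240/7) = 17/7, so the B-coordinate is 2/7.
[ABP] = ½·(8·(-7−(-45/7)) + (-3)·(-45/7−5) + (-6/7)·(5−(-7))) = ½·(-32/7 + 240/7 − 72/7) = 68/7, so the C-coordinate is 8/7.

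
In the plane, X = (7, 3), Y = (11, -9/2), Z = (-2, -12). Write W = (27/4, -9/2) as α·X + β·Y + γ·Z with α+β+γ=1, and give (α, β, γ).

Signed area of the reference triangle: [XYZ] = ½·(7·(-9/2−(-12)) + 11·(-12−3) + (-2)·(3−(-9/2))) = ½·(105/2 − 165 − 15) = -255/4.
[WYZ] = ½·((27/4)·(-9/2−(-12)) + 11·(-12−(-9/2)) + (-2)·(-9/2−(-9/2))) = ½·(405/8 − 165/2 + 0) = -255/16, so the X-coordinate is (-255/16)/(-255/4) = 1/4.
[XWZ] = ½·(7·(-9/2−(-12)) + (27/4)·(-12−3) + (-2)·(3−(-9/2))) = ½·(105/2 − 405/4 − 15) = -255/8, so the Y-coordinate is 1/2.
[XYW] = ½·(7·(-9/2−(-9/2)) + 11·(-9/2−3) + (27/4)·(3−(-9/2))) = ½·(0 − 165/2 + 405/8) = -255/16, so the Z-coordinate is 1/4.

(1/4, 1/2, 1/4)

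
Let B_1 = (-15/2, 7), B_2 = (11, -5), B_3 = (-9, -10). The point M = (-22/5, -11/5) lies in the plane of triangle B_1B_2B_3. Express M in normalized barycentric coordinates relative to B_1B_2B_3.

Signed area of the reference triangle: [B_1B_2B_3] = ½·((-15/2)·(-5−(-10)) + 11·(-10−7) + (-9)·(7−(-5))) = ½·(-75/2 − 187 − 108) = -665/4.
[MB_2B_3] = ½·((-22/5)·(-5−(-10)) + 11·(-10−(-11/5)) + (-9)·(-11/5−(-5))) = ½·(-22 − 429/5 − 126/5) = -133/2, so the B_1-coordinate is (-133/2)/(-665/4) = 2/5.
[B_1MB_3] = ½·((-15/2)·(-11/5−(-10)) + (-22/5)·(-10−7) + (-9)·(7−(-11/5))) = ½·(-117/2 + 374/5 − 414/5) = -133/4, so the B_2-coordinate is 1/5.
[B_1B_2M] = ½·((-15/2)·(-5−(-11/5)) + 11·(-11/5−7) + (-22/5)·(7−(-5))) = ½·(21 − 506/5 − 264/5) = -133/2, so the B_3-coordinate is 2/5.
Check: 2/5 + 1/5 + 2/5 = 1.

(2/5, 1/5, 2/5)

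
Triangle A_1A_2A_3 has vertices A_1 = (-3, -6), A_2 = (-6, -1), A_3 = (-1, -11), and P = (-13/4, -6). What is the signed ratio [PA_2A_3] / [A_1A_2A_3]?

1/2

[A_1A_2A_3] = ½·((-3)·(-1−(-11)) + (-6)·(-11−(-6)) + (-1)·(-6−(-1))) = ½·(-30 + 30 + 5) = 5/2.
[PA_2A_3] = ½·((-13/4)·(-1−(-11)) + (-6)·(-11−(-6)) + (-1)·(-6−(-1))) = ½·(-65/2 + 30 + 5) = 5/4, so the ratio is (5/4)/(5/2) = 1/2.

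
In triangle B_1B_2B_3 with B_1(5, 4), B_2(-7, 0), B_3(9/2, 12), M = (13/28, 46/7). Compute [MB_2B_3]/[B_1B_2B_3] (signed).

1/7

[B_1B_2B_3] = ½·(5·(0−12) + (-7)·(12−4) + (9/2)·(4−0)) = ½·(-60 − 56 + 18) = -49.
[MB_2B_3] = ½·((13/28)·(0−12) + (-7)·(12−(46/7)) + (9/2)·(46/7−0)) = ½·(-39/7 − 38 + 207/7) = -7, so the ratio is (-7)/(-49) = 1/7.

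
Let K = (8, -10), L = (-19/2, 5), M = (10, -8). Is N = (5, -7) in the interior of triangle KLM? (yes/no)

Barycentric coordinates of N: (7/10, 12/65, 3/26).
The three coordinates are positive, positive, positive; a point is interior exactly when all three are positive.

yes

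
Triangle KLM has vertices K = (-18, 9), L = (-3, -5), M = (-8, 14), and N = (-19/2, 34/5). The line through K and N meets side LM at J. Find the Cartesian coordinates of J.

Barycentric coordinates of N with respect to KLM: (3/10, 3/10, 2/5).
On side LM the K-coordinate is zero; dropping N's K-weight 3/10 and renormalizing the remaining 3/10 : 2/5 gives weights 3/7, 4/7 on L, M.
J = (3/7)·(-3, -5) + (4/7)·(-8, 14) = (-41/7, 41/7).

(-41/7, 41/7)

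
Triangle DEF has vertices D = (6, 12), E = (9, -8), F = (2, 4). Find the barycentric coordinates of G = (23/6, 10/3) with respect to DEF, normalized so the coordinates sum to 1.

(1/6, 1/6, 2/3)

Signed area of the reference triangle: [DEF] = ½·(6·(-8−4) + 9·(4−12) + 2·(12−(-8))) = ½·(-72 − 72 + 40) = -52.
[GEF] = ½·((23/6)·(-8−4) + 9·(4−(10/3)) + 2·(10/3−(-8))) = ½·(-46 + 6 + 68/3) = -26/3, so the D-coordinate is (-26/3)/(-52) = 1/6.
[DGF] = ½·(6·(10/3−4) + (23/6)·(4−12) + 2·(12−(10/3))) = ½·(-4 − 92/3 + 52/3) = -26/3, so the E-coordinate is 1/6.
[DEG] = ½·(6·(-8−(10/3)) + 9·(10/3−12) + (23/6)·(12−(-8))) = ½·(-68 − 78 + 230/3) = -104/3, so the F-coordinate is 2/3.
Check: 1/6 + 1/6 + 2/3 = 1.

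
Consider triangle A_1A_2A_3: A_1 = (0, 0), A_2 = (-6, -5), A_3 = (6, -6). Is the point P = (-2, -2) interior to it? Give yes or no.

yes

Barycentric coordinates of P: (20/33, 4/11, 1/33).
The three coordinates are positive, positive, positive; a point is interior exactly when all three are positive.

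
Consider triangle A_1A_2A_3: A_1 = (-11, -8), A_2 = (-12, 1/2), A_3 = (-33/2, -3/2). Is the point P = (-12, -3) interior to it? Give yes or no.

yes

Barycentric coordinates of P: (9/23, 12/23, 2/23).
The three coordinates are positive, positive, positive; a point is interior exactly when all three are positive.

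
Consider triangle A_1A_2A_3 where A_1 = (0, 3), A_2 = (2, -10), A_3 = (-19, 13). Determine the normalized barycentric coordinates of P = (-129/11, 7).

(2/11, 2/11, 7/11)

Signed area of the reference triangle: [A_1A_2A_3] = ½·(0·(-10−13) + 2·(13−3) + (-19)·(3−(-10))) = ½·(0 + 20 − 247) = -227/2.
[PA_2A_3] = ½·((-129/11)·(-10−13) + 2·(13−7) + (-19)·(7−(-10))) = ½·(2967/11 + 12 − 323) = -227/11, so the A_1-coordinate is (-227/11)/(-227/2) = 2/11.
[A_1PA_3] = ½·(0·(7−13) + (-129/11)·(13−3) + (-19)·(3−7)) = ½·(0 − 1290/11 + 76) = -227/11, so the A_2-coordinate is 2/11.
[A_1A_2P] = ½·(0·(-10−7) + 2·(7−3) + (-129/11)·(3−(-10))) = ½·(0 + 8 − 1677/11) = -1589/22, so the A_3-coordinate is 7/11.
Check: 2/11 + 2/11 + 7/11 = 1.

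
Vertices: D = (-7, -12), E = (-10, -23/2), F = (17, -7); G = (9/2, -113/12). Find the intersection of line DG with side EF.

Barycentric coordinates of G with respect to DEF: (1/3, 1/6, 1/2).
On side EF the D-coordinate is zero; dropping G's D-weight 1/3 and renormalizing the remaining 1/6 : 1/2 gives weights 1/4, 3/4 on E, F.
H = (1/4)·(-10, -23/2) + (3/4)·(17, -7) = (41/4, -65/8).

(41/4, -65/8)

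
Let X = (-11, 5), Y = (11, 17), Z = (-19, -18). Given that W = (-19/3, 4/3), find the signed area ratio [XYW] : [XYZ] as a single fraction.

1/3

[XYZ] = ½·((-11)·(17−(-18)) + 11·(-18−5) + (-19)·(5−17)) = ½·(-385 − 253 + 228) = -205.
[XYW] = ½·((-11)·(17−(4/3)) + 11·(4/3−5) + (-19/3)·(5−17)) = ½·(-517/3 − 121/3 + 76) = -205/3, so the ratio is (-205/3)/(-205) = 1/3.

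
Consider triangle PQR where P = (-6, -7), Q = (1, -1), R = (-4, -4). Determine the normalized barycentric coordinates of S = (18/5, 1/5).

(1/5, 8/5, -4/5)

Signed area of the reference triangle: [PQR] = ½·((-6)·(-1−(-4)) + 1·(-4−(-7)) + (-4)·(-7−(-1))) = ½·(-18 + 3 + 24) = 9/2.
[SQR] = ½·((18/5)·(-1−(-4)) + 1·(-4−(1/5)) + (-4)·(1/5−(-1))) = ½·(54/5 − 21/5 − 24/5) = 9/10, so the P-coordinate is (9/10)/(9/2) = 1/5.
[PSR] = ½·((-6)·(1/5−(-4)) + (18/5)·(-4−(-7)) + (-4)·(-7−(1/5))) = ½·(-126/5 + 54/5 + 144/5) = 36/5, so the Q-coordinate is 8/5.
[PQS] = ½·((-6)·(-1−(1/5)) + 1·(1/5−(-7)) + (18/5)·(-7−(-1))) = ½·(36/5 + 36/5 − 108/5) = -18/5, so the R-coordinate is -4/5.
Check: 1/5 + 8/5 − 4/5 = 1.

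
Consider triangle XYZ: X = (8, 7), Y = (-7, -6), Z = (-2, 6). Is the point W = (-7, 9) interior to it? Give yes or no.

no

Barycentric coordinates of W: (-15/23, -7/23, 45/23).
The three coordinates are negative, negative, positive; a point is interior exactly when all three are positive.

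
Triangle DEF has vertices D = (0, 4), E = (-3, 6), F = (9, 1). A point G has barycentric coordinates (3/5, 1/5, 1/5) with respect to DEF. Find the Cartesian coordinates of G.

(6/5, 19/5)

G = (3/5)·D + (1/5)·E + (1/5)·F.
x-coordinate: (3/5)·0 + (1/5)·(-3) + (1/5)·9 = 6/5.
y-coordinate: (3/5)·4 + (1/5)·6 + (1/5)·1 = 19/5.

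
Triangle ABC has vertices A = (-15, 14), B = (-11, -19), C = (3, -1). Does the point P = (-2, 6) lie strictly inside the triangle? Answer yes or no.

no

Barycentric coordinates of P: (94/267, -17/178, 397/534).
The three coordinates are positive, negative, positive; a point is interior exactly when all three are positive.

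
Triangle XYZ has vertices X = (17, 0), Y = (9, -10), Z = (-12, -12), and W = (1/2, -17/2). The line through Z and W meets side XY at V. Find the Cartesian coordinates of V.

Barycentric coordinates of W with respect to XYZ: (1/4, 1/4, 1/2).
On side XY the Z-coordinate is zero; dropping W's Z-weight 1/2 and renormalizing the remaining 1/4 : 1/4 gives weights 1/2, 1/2 on X, Y.
V = (1/2)·(17, 0) + (1/2)·(9, -10) = (13, -5).

(13, -5)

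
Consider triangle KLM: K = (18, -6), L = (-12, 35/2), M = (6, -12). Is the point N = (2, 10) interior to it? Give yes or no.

no

Barycentric coordinates of N: (139/231, 48/77, -52/231).
The three coordinates are positive, positive, negative; a point is interior exactly when all three are positive.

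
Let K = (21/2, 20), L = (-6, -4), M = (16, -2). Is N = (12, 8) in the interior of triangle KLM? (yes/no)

yes

Barycentric coordinates of N: (76/165, 1/15, 26/55).
The three coordinates are positive, positive, positive; a point is interior exactly when all three are positive.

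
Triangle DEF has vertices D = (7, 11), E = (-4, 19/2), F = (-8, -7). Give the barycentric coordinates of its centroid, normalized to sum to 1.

(1/3, 1/3, 1/3)

The centroid is the average of the vertices, so each weight is 1/3.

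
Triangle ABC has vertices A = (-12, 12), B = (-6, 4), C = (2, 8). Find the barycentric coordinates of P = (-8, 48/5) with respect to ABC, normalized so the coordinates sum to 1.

(3/5, 1/5, 1/5)

Signed area of the reference triangle: [ABC] = ½·((-12)·(4−8) + (-6)·(8−12) + 2·(12−4)) = ½·(48 + 24 + 16) = 44.
[PBC] = ½·((-8)·(4−8) + (-6)·(8−(48/5)) + 2·(48/5−4)) = ½·(32 + 48/5 + 56/5) = 132/5, so the A-coordinate is (132/5)/44 = 3/5.
[APC] = ½·((-12)·(48/5−8) + (-8)·(8−12) + 2·(12−(48/5))) = ½·(-96/5 + 32 + 24/5) = 44/5, so the B-coordinate is 1/5.
[ABP] = ½·((-12)·(4−(48/5)) + (-6)·(48/5−12) + (-8)·(12−4)) = ½·(336/5 + 72/5 − 64) = 44/5, so the C-coordinate is 1/5.
Check: 3/5 + 1/5 + 1/5 = 1.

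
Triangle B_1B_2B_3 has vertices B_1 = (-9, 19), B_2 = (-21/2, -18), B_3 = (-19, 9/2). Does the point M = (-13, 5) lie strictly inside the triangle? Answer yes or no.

Barycentric coordinates of M: (557/1393, 328/1393, 508/1393).
The three coordinates are positive, positive, positive; a point is interior exactly when all three are positive.

yes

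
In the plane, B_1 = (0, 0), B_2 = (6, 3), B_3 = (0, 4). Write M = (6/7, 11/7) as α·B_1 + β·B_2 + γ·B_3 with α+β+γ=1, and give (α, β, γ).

(4/7, 1/7, 2/7)

Signed area of the reference triangle: [B_1B_2B_3] = ½·(0·(3−4) + 6·(4−0) + 0·(0−3)) = ½·(0 + 24 + 0) = 12.
[MB_2B_3] = ½·((6/7)·(3−4) + 6·(4−(11/7)) + 0·(11/7−3)) = ½·(-6/7 + 102/7 + 0) = 48/7, so the B_1-coordinate is (48/7)/12 = 4/7.
[B_1MB_3] = ½·(0·(11/7−4) + (6/7)·(4−0) + 0·(0−(11/7))) = ½·(0 + 24/7 + 0) = 12/7, so the B_2-coordinate is 1/7.
[B_1B_2M] = ½·(0·(3−(11/7)) + 6·(11/7−0) + (6/7)·(0−3)) = ½·(0 + 66/7 − 18/7) = 24/7, so the B_3-coordinate is 2/7.
Check: 4/7 + 1/7 + 2/7 = 1.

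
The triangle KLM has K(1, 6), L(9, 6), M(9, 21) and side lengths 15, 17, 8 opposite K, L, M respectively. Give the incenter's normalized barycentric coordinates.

The incenter has barycentric coordinates proportional to the opposite side lengths: (15 : 17 : 8).
Normalizing by 15+17+8 = 40 gives (3/8, 17/40, 1/5).

(3/8, 17/40, 1/5)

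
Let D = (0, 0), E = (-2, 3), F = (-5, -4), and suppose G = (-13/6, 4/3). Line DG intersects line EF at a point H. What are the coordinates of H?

(-13/5, 8/5)

Barycentric coordinates of G with respect to DEF: (1/6, 2/3, 1/6).
On side EF the D-coordinate is zero; dropping G's D-weight 1/6 and renormalizing the remaining 2/3 : 1/6 gives weights 4/5, 1/5 on E, F.
H = (4/5)·(-2, 3) + (1/5)·(-5, -4) = (-13/5, 8/5).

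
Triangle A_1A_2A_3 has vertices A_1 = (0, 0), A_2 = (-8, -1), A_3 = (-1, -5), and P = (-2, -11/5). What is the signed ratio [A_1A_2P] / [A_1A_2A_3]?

[A_1A_2A_3] = ½·(0·(-1−(-5)) + (-8)·(-5−0) + (-1)·(0−(-1))) = ½·(0 + 40 − 1) = 39/2.
[A_1A_2P] = ½·(0·(-1−(-11/5)) + (-8)·(-11/5−0) + (-2)·(0−(-1))) = ½·(0 + 88/5 − 2) = 39/5, so the ratio is (39/5)/(39/2) = 2/5.

2/5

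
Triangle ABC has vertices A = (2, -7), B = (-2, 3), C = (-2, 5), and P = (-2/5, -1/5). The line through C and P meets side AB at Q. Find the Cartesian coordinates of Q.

(2/3, -11/3)

Barycentric coordinates of P with respect to ABC: (2/5, 1/5, 2/5).
On side AB the C-coordinate is zero; dropping P's C-weight 2/5 and renormalizing the remaining 2/5 : 1/5 gives weights 2/3, 1/3 on A, B.
Q = (2/3)·(2, -7) + (1/3)·(-2, 3) = (2/3, -11/3).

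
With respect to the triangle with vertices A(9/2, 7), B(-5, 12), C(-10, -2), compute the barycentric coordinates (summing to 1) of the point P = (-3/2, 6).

Signed area of the reference triangle: [ABC] = ½·((9/2)·(12−(-2)) + (-5)·(-2−7) + (-10)·(7−12)) = ½·(63 + 45 + 50) = 79.
[PBC] = ½·((-3/2)·(12−(-2)) + (-5)·(-2−6) + (-10)·(6−12)) = ½·(-21 + 40 + 60) = 79/2, so the A-coordinate is (79/2)/79 = 1/2.
[APC] = ½·((9/2)·(6−(-2)) + (-3/2)·(-2−7) + (-10)·(7−6)) = ½·(36 + 27/2 − 10) = 79/4, so the B-coordinate is 1/4.
[ABP] = ½·((9/2)·(12−6) + (-5)·(6−7) + (-3/2)·(7−12)) = ½·(27 + 5 + 15/2) = 79/4, so the C-coordinate is 1/4.

(1/2, 1/4, 1/4)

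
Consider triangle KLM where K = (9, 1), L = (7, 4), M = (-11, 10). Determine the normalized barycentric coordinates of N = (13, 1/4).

Signed area of the reference triangle: [KLM] = ½·(9·(4−10) + 7·(10−1) + (-11)·(1−4)) = ½·(-54 + 63 + 33) = 21.
[NLM] = ½·(13·(4−10) + 7·(10−(1/4)) + (-11)·(1/4−4)) = ½·(-78 + 273/4 + 165/4) = 63/4, so the K-coordinate is (63/4)/21 = 3/4.
[KNM] = ½·(9·(1/4−10) + 13·(10−1) + (-11)·(1−(1/4))) = ½·(-351/4 + 117 − 33/4) = 21/2, so the L-coordinate is 1/2.
[KLN] = ½·(9·(4−(1/4)) + 7·(1/4−1) + 13·(1−4)) = ½·(135/4 − 21/4 − 39) = -21/4, so the M-coordinate is -1/4.

(3/4, 1/2, -1/4)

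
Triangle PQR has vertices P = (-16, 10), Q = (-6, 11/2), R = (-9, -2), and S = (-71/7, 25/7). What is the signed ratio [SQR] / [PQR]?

[PQR] = ½·((-16)·(11/2−(-2)) + (-6)·(-2−10) + (-9)·(10−(11/2))) = ½·(-120 + 72 − 81/2) = -177/4.
[SQR] = ½·((-71/7)·(11/2−(-2)) + (-6)·(-2−(25/7)) + (-9)·(25/7−(11/2))) = ½·(-1065/14 + 234/7 + 243/14) = -177/14, so the ratio is (-177/14)/(-177/4) = 2/7.

2/7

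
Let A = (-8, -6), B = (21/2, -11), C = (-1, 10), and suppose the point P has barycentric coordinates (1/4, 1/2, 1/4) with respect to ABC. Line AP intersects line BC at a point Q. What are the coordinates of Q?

Line AP meets BC where the A-coordinate vanishes; zeroing P's A-weight and renormalizing leaves B, C-weights 1/2 : 1/4 → (2/3, 1/3).
So Q = (2/3)·B + (1/3)·C = (20/3, -4).

(20/3, -4)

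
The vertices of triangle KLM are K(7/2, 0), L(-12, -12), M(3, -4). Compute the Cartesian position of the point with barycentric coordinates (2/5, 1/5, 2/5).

N = (2/5)·K + (1/5)·L + (2/5)·M.
x-coordinate: (2/5)·(7/2) + (1/5)·(-12) + (2/5)·3 = 1/5.
y-coordinate: (2/5)·0 + (1/5)·(-12) + (2/5)·(-4) = -4.

(1/5, -4)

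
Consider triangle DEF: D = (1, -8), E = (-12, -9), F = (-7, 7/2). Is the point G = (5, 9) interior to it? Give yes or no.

Barycentric coordinates of G: (7/9, -52/45, 62/45).
The three coordinates are positive, negative, positive; a point is interior exactly when all three are positive.

no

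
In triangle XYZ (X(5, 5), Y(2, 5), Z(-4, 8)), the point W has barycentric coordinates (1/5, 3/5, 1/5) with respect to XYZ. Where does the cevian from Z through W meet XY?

Line ZW meets XY where the Z-coordinate vanishes; zeroing W's Z-weight and renormalizing leaves X, Y-weights 1/5 : 3/5 → (1/4, 3/4).
So V = (1/4)·X + (3/4)·Y = (11/4, 5).

(11/4, 5)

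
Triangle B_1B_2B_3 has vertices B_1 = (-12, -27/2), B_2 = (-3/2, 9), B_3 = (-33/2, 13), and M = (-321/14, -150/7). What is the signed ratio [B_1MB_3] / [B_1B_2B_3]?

-6/7

[B_1B_2B_3] = ½·((-12)·(9−13) + (-3/2)·(13−(-27/2)) + (-33/2)·(-27/2−9)) = ½·(48 − 159/4 + 1485/4) = 759/4.
[B_1MB_3] = ½·((-12)·(-150/7−13) + (-321/14)·(13−(-27/2)) + (-33/2)·(-27/2−(-150/7))) = ½·(2892/7 − 17013/28 − 3663/28) = -2277/14, so the ratio is (-2277/14)/(759/4) = -6/7.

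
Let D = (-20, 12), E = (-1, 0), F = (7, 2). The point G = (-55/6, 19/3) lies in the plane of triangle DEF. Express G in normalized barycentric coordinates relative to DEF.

Signed area of the reference triangle: [DEF] = ½·((-20)·(0−2) + (-1)·(2−12) + 7·(12−0)) = ½·(40 + 10 + 84) = 67.
[GEF] = ½·((-55/6)·(0−2) + (-1)·(2−(19/3)) + 7·(19/3−0)) = ½·(55/3 + 13/3 + 133/3) = 67/2, so the D-coordinate is (67/2)/67 = 1/2.
[DGF] = ½·((-20)·(19/3−2) + (-55/6)·(2−12) + 7·(12−(19/3))) = ½·(-260/3 + 275/3 + 119/3) = 67/3, so the E-coordinate is 1/3.
[DEG] = ½·((-20)·(0−(19/3)) + (-1)·(19/3−12) + (-55/6)·(12−0)) = ½·(380/3 + 17/3 − 110) = 67/6, so the F-coordinate is 1/6.
Check: 1/2 + 1/3 + 1/6 = 1.

(1/2, 1/3, 1/6)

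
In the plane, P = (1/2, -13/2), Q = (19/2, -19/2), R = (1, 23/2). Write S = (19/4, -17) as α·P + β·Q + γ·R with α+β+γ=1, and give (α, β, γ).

(1, 1/2, -1/2)

Signed area of the reference triangle: [PQR] = ½·((1/2)·(-19/2−(23/2)) + (19/2)·(23/2−(-13/2)) + 1·(-13/2−(-19/2))) = ½·(-21/2 + 171 + 3) = 327/4.
[SQR] = ½·((19/4)·(-19/2−(23/2)) + (19/2)·(23/2−(-17)) + 1·(-17−(-19/2))) = ½·(-399/4 + 1083/4 − 15/2) = 327/4, so the P-coordinate is (327/4)/(327/4) = 1.
[PSR] = ½·((1/2)·(-17−(23/2)) + (19/4)·(23/2−(-13/2)) + 1·(-13/2−(-17))) = ½·(-57/4 + 171/2 + 21/2) = 327/8, so the Q-coordinate is 1/2.
[PQS] = ½·((1/2)·(-19/2−(-17)) + (19/2)·(-17−(-13/2)) + (19/4)·(-13/2−(-19/2))) = ½·(15/4 − 399/4 + 57/4) = -327/8, so the R-coordinate is -1/2.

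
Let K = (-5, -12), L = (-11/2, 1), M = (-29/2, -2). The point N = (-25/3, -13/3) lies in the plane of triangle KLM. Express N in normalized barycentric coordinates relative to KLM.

Signed area of the reference triangle: [KLM] = ½·((-5)·(1−(-2)) + (-11/2)·(-2−(-12)) + (-29/2)·(-12−1)) = ½·(-15 − 55 + 377/2) = 237/4.
[NLM] = ½·((-25/3)·(1−(-2)) + (-11/2)·(-2−(-13/3)) + (-29/2)·(-13/3−1)) = ½·(-25 − 77/6 + 232/3) = 79/4, so the K-coordinate is (79/4)/(237/4) = 1/3.
[KNM] = ½·((-5)·(-13/3−(-2)) + (-25/3)·(-2−(-12)) + (-29/2)·(-12−(-13/3))) = ½·(35/3 − 250/3 + 667/6) = 79/4, so the L-coordinate is 1/3.
[KLN] = ½·((-5)·(1−(-13/3)) + (-11/2)·(-13/3−(-12)) + (-25/3)·(-12−1)) = ½·(-80/3 − 253/6 + 325/3) = 79/4, so the M-coordinate is 1/3.
Check: 1/3 + 1/3 + 1/3 = 1.

(1/3, 1/3, 1/3)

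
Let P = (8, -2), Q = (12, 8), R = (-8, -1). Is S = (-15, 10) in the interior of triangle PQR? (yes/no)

Barycentric coordinates of S: (-283/164, 169/164, 139/82).
The three coordinates are negative, positive, positive; a point is interior exactly when all three are positive.

no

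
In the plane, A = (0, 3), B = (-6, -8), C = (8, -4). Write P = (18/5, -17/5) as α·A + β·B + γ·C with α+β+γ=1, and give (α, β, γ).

Signed area of the reference triangle: [ABC] = ½·(0·(-8−(-4)) + (-6)·(-4−3) + 8·(3−(-8))) = ½·(0 + 42 + 88) = 65.
[PBC] = ½·((18/5)·(-8−(-4)) + (-6)·(-4−(-17/5)) + 8·(-17/5−(-8))) = ½·(-72/5 + 18/5 + 184/5) = 13, so the A-coordinate is 13/65 = 1/5.
[APC] = ½·(0·(-17/5−(-4)) + (18/5)·(-4−3) + 8·(3−(-17/5))) = ½·(0 − 126/5 + 256/5) = 13, so the B-coordinate is 1/5.
[ABP] = ½·(0·(-8−(-17/5)) + (-6)·(-17/5−3) + (18/5)·(3−(-8))) = ½·(0 + 192/5 + 198/5) = 39, so the C-coordinate is 3/5.

(1/5, 1/5, 3/5)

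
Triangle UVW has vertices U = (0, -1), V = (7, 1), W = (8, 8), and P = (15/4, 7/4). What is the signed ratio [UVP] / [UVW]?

[UVW] = ½·(0·(1−8) + 7·(8−(-1)) + 8·(-1−1)) = ½·(0 + 63 − 16) = 47/2.
[UVP] = ½·(0·(1−(7/4)) + 7·(7/4−(-1)) + (15/4)·(-1−1)) = ½·(0 + 77/4 − 15/2) = 47/8, so the ratio is (47/8)/(47/2) = 1/4.

1/4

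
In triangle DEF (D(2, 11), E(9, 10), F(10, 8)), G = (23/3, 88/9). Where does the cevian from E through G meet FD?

(6, 19/2)

Barycentric coordinates of G with respect to DEF: (2/9, 5/9, 2/9).
On side FD the E-coordinate is zero; dropping G's E-weight 5/9 and renormalizing the remaining 2/9 : 2/9 gives weights 1/2, 1/2 on F, D.
H = (1/2)·(10, 8) + (1/2)·(2, 11) = (6, 19/2).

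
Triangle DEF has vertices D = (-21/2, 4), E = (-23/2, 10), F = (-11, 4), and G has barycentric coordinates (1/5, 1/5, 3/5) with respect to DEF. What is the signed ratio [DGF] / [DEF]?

1/5

The signed ratio [DGF]/[DEF] equals the barycentric coordinate of G at vertex E, which is 1/5.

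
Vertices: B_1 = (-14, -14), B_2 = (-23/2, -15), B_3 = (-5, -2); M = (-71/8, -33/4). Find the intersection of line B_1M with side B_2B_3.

(-43/6, -19/3)

Barycentric coordinates of M with respect to B_1B_2B_3: (1/4, 1/4, 1/2).
On side B_2B_3 the B_1-coordinate is zero; dropping M's B_1-weight 1/4 and renormalizing the remaining 1/4 : 1/2 gives weights 1/3, 2/3 on B_2, B_3.
N = (1/3)·(-23/2, -15) + (2/3)·(-5, -2) = (-43/6, -19/3).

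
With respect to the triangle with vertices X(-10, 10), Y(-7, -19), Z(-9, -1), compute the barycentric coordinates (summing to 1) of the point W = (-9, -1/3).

Signed area of the reference triangle: [XYZ] = ½·((-10)·(-19−(-1)) + (-7)·(-1−10) + (-9)·(10−(-19))) = ½·(180 + 77 − 261) = -2.
[WYZ] = ½·((-9)·(-19−(-1)) + (-7)·(-1−(-1/3)) + (-9)·(-1/3−(-19))) = ½·(162 + 14/3 − 168) = -2/3, so the X-coordinate is (-2/3)/(-2) = 1/3.
[XWZ] = ½·((-10)·(-1/3−(-1)) + (-9)·(-1−10) + (-9)·(10−(-1/3))) = ½·(-20/3 + 99 − 93) = -1/3, so the Y-coordinate is 1/6.
[XYW] = ½·((-10)·(-19−(-1/3)) + (-7)·(-1/3−10) + (-9)·(10−(-19))) = ½·(560/3 + 217/3 − 261) = -1, so the Z-coordinate is 1/2.
Check: 1/3 + 1/6 + 1/2 = 1.

(1/3, 1/6, 1/2)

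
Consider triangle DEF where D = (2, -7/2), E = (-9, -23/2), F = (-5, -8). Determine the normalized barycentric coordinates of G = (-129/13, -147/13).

(-8/13, 2/13, 19/13)

Signed area of the reference triangle: [DEF] = ½·(2·(-23/2−(-8)) + (-9)·(-8−(-7/2)) + (-5)·(-7/2−(-23/2))) = ½·(-7 + 81/2 − 40) = -13/4.
[GEF] = ½·((-129/13)·(-23/2−(-8)) + (-9)·(-8−(-147/13)) + (-5)·(-147/13−(-23/2))) = ½·(903/26 − 387/13 − 25/26) = 2, so the D-coordinate is 2/(-13/4) = -8/13.
[DGF] = ½·(2·(-147/13−(-8)) + (-129/13)·(-8−(-7/2)) + (-5)·(-7/2−(-147/13))) = ½·(-86/13 + 1161/26 − 1015/26) = -1/2, so the E-coordinate is 2/13.
[DEG] = ½·(2·(-23/2−(-147/13)) + (-9)·(-147/13−(-7/2)) + (-129/13)·(-7/2−(-23/2))) = ½·(-5/13 + 1827/26 − 1032/13) = -19/4, so the F-coordinate is 19/13.
Check: -8/13 + 2/13 + 19/13 = 1.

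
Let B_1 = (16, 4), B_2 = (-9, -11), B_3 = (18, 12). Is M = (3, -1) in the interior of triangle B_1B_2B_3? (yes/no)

Barycentric coordinates of M: (3/85, 47/85, 7/17).
The three coordinates are positive, positive, positive; a point is interior exactly when all three are positive.

yes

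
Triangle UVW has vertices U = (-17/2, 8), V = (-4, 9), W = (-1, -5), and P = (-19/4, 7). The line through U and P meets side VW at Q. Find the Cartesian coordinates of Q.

Barycentric coordinates of P with respect to UVW: (1/4, 5/8, 1/8).
On side VW the U-coordinate is zero; dropping P's U-weight 1/4 and renormalizing the remaining 5/8 : 1/8 gives weights 5/6, 1/6 on V, W.
Q = (5/6)·(-4, 9) + (1/6)·(-1, -5) = (-7/2, 20/3).

(-7/2, 20/3)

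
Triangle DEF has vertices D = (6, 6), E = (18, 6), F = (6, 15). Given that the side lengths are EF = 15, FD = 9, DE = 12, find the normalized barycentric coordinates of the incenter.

The incenter has barycentric coordinates proportional to the opposite side lengths: (15 : 9 : 12).
Normalizing by 15+9+12 = 36 gives (5/12, 1/4, 1/3).

(5/12, 1/4, 1/3)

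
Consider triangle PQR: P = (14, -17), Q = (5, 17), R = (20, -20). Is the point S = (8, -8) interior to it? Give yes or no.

no

Barycentric coordinates of S: (88/59, 12/59, -41/59).
The three coordinates are positive, positive, negative; a point is interior exactly when all three are positive.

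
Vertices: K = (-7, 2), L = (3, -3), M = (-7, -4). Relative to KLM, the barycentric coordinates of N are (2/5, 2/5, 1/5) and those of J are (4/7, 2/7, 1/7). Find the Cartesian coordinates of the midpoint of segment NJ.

Barycentric coordinates of the midpoint are the average: (17/35, 12/35, 6/35).
Converting: (17/35)·K + (12/35)·L + (6/35)·M = (-25/7, -26/35).

(-25/7, -26/35)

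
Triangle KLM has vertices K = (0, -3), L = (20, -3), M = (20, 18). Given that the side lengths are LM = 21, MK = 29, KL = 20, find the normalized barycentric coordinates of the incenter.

(3/10, 29/70, 2/7)

The incenter has barycentric coordinates proportional to the opposite side lengths: (21 : 29 : 20).
Normalizing by 21+29+20 = 70 gives (3/10, 29/70, 2/7).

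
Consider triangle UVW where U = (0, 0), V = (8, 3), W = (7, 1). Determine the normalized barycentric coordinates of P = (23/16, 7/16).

(13/16, 1/8, 1/16)

Signed area of the reference triangle: [UVW] = ½·(0·(3−1) + 8·(1−0) + 7·(0−3)) = ½·(0 + 8 − 21) = -13/2.
[PVW] = ½·((23/16)·(3−1) + 8·(1−(7/16)) + 7·(7/16−3)) = ½·(23/8 + 9/2 − 287/16) = -169/32, so the U-coordinate is (-169/32)/(-13/2) = 13/16.
[UPW] = ½·(0·(7/16−1) + (23/16)·(1−0) + 7·(0−(7/16))) = ½·(0 + 23/16 − 49/16) = -13/16, so the V-coordinate is 1/8.
[UVP] = ½·(0·(3−(7/16)) + 8·(7/16−0) + (23/16)·(0−3)) = ½·(0 + 7/2 − 69/16) = -13/32, so the W-coordinate is 1/16.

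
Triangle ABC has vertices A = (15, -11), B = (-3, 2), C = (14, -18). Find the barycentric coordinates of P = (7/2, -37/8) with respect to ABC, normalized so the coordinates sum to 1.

Signed area of the reference triangle: [ABC] = ½·(15·(2−(-18)) + (-3)·(-18−(-11)) + 14·(-11−2)) = ½·(300 + 21 − 182) = 139/2.
[PBC] = ½·((7/2)·(2−(-18)) + (-3)·(-18−(-37/8)) + 14·(-37/8−2)) = ½·(70 + 321/8 − 371/4) = 139/16, so the A-coordinate is (139/16)/(139/2) = 1/8.
[APC] = ½·(15·(-37/8−(-18)) + (7/2)·(-18−(-11)) + 14·(-11−(-37/8))) = ½·(1605/8 − 49/2 − 357/4) = 695/16, so the B-coordinate is 5/8.
[ABP] = ½·(15·(2−(-37/8)) + (-3)·(-37/8−(-11)) + (7/2)·(-11−2)) = ½·(795/8 − 153/8 − 91/2) = 139/8, so the C-coordinate is 1/4.

(1/8, 5/8, 1/4)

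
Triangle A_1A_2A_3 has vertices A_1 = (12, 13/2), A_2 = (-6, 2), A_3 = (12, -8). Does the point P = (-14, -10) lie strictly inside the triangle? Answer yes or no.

Barycentric coordinates of P: (-296/261, 13/9, 20/29).
The three coordinates are negative, positive, positive; a point is interior exactly when all three are positive.

no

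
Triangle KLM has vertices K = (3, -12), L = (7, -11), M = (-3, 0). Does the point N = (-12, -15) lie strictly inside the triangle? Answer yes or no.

Barycentric coordinates of N: (83/18, -11/3, 1/18).
The three coordinates are positive, negative, positive; a point is interior exactly when all three are positive.

no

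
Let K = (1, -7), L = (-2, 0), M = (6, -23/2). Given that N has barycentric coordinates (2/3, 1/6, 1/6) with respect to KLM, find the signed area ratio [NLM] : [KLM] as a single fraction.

The signed ratio [NLM]/[KLM] equals the barycentric coordinate of N at vertex K, which is 2/3.

2/3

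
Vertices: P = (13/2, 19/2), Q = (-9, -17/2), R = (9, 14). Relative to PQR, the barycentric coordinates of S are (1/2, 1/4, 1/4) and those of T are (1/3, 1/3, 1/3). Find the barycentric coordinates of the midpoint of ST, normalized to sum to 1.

(5/12, 7/24, 7/24)

Since both coordinate triples sum to 1, the midpoint's barycentrics are the componentwise average.
(1/2+1/3)/2 = 5/12; similarly 7/24 and 7/24.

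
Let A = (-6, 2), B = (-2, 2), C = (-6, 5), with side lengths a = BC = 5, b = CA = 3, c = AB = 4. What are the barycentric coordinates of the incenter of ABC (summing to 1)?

The incenter has barycentric coordinates proportional to the opposite side lengths: (5 : 3 : 4).
Normalizing by 5+3+4 = 12 gives (5/12, 1/4, 1/3).

(5/12, 1/4, 1/3)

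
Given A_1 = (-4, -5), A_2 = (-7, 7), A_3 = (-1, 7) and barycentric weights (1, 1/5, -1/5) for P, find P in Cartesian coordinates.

(-26/5, -5)

P = 1·A_1 + (1/5)·A_2 + (-1/5)·A_3.
x-coordinate: 1·(-4) + (1/5)·(-7) + (-1/5)·(-1) = -26/5.
y-coordinate: 1·(-5) + (1/5)·7 + (-1/5)·7 = -5.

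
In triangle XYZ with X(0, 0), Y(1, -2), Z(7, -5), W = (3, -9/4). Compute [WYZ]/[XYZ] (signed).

[XYZ] = ½·(0·(-2−(-5)) + 1·(-5−0) + 7·(0−(-2))) = ½·(0 − 5 + 14) = 9/2.
[WYZ] = ½·(3·(-2−(-5)) + 1·(-5−(-9/4)) + 7·(-9/4−(-2))) = ½·(9 − 11/4 − 7/4) = 9/4, so the ratio is (9/4)/(9/2) = 1/2.

1/2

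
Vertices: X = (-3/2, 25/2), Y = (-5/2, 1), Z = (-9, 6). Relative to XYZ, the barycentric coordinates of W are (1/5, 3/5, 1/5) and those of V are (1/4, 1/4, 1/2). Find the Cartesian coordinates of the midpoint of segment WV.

Barycentric coordinates of the midpoint are the average: (9/40, 17/40, 7/20).
Converting: (9/40)·X + (17/40)·Y + (7/20)·Z = (-91/20, 427/80).

(-91/20, 427/80)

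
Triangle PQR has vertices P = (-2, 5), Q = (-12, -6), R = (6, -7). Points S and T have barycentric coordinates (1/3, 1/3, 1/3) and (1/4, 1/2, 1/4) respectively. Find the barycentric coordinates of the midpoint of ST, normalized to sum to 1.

(7/24, 5/12, 7/24)

Since both coordinate triples sum to 1, the midpoint's barycentrics are the componentwise average.
(1/3+1/4)/2 = 7/24; similarly 5/12 and 7/24.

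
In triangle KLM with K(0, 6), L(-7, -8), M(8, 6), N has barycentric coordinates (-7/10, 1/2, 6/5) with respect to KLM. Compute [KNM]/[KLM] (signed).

The signed ratio [KNM]/[KLM] equals the barycentric coordinate of N at vertex L, which is 1/2.

1/2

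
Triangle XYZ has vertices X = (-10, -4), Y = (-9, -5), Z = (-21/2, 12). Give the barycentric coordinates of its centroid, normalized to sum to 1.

(1/3, 1/3, 1/3)

The centroid is the average of the vertices, so each weight is 1/3.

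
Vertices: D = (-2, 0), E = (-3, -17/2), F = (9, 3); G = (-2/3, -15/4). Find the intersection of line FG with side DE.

(-13/5, -51/10)

Barycentric coordinates of G with respect to DEF: (1/3, 1/2, 1/6).
On side DE the F-coordinate is zero; dropping G's F-weight 1/6 and renormalizing the remaining 1/3 : 1/2 gives weights 2/5, 3/5 on D, E.
H = (2/5)·(-2, 0) + (3/5)·(-3, -17/2) = (-13/5, -51/10).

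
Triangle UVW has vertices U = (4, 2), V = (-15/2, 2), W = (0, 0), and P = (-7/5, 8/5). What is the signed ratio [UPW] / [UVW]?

[UVW] = ½·(4·(2−0) + (-15/2)·(0−2) + 0·(2−2)) = ½·(8 + 15 + 0) = 23/2.
[UPW] = ½·(4·(8/5−0) + (-7/5)·(0−2) + 0·(2−(8/5))) = ½·(32/5 + 14/5 + 0) = 23/5, so the ratio is (23/5)/(23/2) = 2/5.

2/5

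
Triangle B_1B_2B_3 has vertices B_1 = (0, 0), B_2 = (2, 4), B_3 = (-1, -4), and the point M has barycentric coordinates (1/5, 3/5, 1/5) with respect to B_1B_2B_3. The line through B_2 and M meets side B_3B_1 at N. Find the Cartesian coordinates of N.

Line B_2M meets B_3B_1 where the B_2-coordinate vanishes; zeroing M's B_2-weight and renormalizing leaves B_3, B_1-weights 1/5 : 1/5 → (1/2, 1/2).
So N = (1/2)·B_3 + (1/2)·B_1 = (-1/2, -2).

(-1/2, -2)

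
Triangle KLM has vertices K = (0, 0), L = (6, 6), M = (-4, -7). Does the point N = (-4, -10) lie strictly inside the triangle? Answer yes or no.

Barycentric coordinates of N: (-5/3, 2/3, 2).
The three coordinates are negative, positive, positive; a point is interior exactly when all three are positive.

no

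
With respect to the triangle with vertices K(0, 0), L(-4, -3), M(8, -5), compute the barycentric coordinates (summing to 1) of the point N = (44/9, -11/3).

Signed area of the reference triangle: [KLM] = ½·(0·(-3−(-5)) + (-4)·(-5−0) + 8·(0−(-3))) = ½·(0 + 20 + 24) = 22.
[NLM] = ½·((44/9)·(-3−(-5)) + (-4)·(-5−(-11/3)) + 8·(-11/3−(-3))) = ½·(88/9 + 16/3 − 16/3) = 44/9, so the K-coordinate is (44/9)/22 = 2/9.
[KNM] = ½·(0·(-11/3−(-5)) + (44/9)·(-5−0) + 8·(0−(-11/3))) = ½·(0 − 220/9 + 88/3) = 22/9, so the L-coordinate is 1/9.
[KLN] = ½·(0·(-3−(-11/3)) + (-4)·(-11/3−0) + (44/9)·(0−(-3))) = ½·(0 + 44/3 + 44/3) = 44/3, so the M-coordinate is 2/3.

(2/9, 1/9, 2/3)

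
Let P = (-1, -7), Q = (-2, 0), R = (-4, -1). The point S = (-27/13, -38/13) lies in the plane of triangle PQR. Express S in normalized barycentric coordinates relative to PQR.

(5/13, 5/13, 3/13)

Signed area of the reference triangle: [PQR] = ½·((-1)·(0−(-1)) + (-2)·(-1−(-7)) + (-4)·(-7−0)) = ½·(-1 − 12 + 28) = 15/2.
[SQR] = ½·((-27/13)·(0−(-1)) + (-2)·(-1−(-38/13)) + (-4)·(-38/13−0)) = ½·(-27/13 − 50/13 + 152/13) = 75/26, so the P-coordinate is (75/26)/(15/2) = 5/13.
[PSR] = ½·((-1)·(-38/13−(-1)) + (-27/13)·(-1−(-7)) + (-4)·(-7−(-38/13))) = ½·(25/13 − 162/13 + 212/13) = 75/26, so the Q-coordinate is 5/13.
[PQS] = ½·((-1)·(0−(-38/13)) + (-2)·(-38/13−(-7)) + (-27/13)·(-7−0)) = ½·(-38/13 − 106/13 + 189/13) = 45/26, so the R-coordinate is 3/13.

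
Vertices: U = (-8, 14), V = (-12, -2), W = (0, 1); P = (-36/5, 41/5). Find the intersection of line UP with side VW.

Barycentric coordinates of P with respect to UVW: (3/5, 1/5, 1/5).
On side VW the U-coordinate is zero; dropping P's U-weight 3/5 and renormalizing the remaining 1/5 : 1/5 gives weights 1/2, 1/2 on V, W.
Q = (1/2)·(-12, -2) + (1/2)·(0, 1) = (-6, -1/2).

(-6, -1/2)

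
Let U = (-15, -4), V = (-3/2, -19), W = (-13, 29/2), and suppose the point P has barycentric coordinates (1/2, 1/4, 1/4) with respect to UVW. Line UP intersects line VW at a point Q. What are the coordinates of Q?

(-29/4, -9/4)

Line UP meets VW where the U-coordinate vanishes; zeroing P's U-weight and renormalizing leaves V, W-weights 1/4 : 1/4 → (1/2, 1/2).
So Q = (1/2)·V + (1/2)·W = (-29/4, -9/4).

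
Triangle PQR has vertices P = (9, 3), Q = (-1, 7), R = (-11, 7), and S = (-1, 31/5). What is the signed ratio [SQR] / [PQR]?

[PQR] = ½·(9·(7−7) + (-1)·(7−3) + (-11)·(3−7)) = ½·(0 − 4 + 44) = 20.
[SQR] = ½·((-1)·(7−7) + (-1)·(7−(31/5)) + (-11)·(31/5−7)) = ½·(0 − 4/5 + 44/5) = 4, so the ratio is 4/20 = 1/5.

1/5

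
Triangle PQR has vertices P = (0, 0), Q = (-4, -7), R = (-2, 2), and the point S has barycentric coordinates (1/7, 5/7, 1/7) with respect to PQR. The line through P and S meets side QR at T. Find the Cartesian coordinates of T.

Line PS meets QR where the P-coordinate vanishes; zeroing S's P-weight and renormalizing leaves Q, R-weights 5/7 : 1/7 → (5/6, 1/6).
So T = (5/6)·Q + (1/6)·R = (-11/3, -11/2).

(-11/3, -11/2)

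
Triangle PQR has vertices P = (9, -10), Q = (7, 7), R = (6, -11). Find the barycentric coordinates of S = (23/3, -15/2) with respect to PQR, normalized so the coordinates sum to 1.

(1/2, 1/6, 1/3)

Signed area of the reference triangle: [PQR] = ½·(9·(7−(-11)) + 7·(-11−(-10)) + 6·(-10−7)) = ½·(162 − 7 − 102) = 53/2.
[SQR] = ½·((23/3)·(7−(-11)) + 7·(-11−(-15/2)) + 6·(-15/2−7)) = ½·(138 − 49/2 − 87) = 53/4, so the P-coordinate is (53/4)/(53/2) = 1/2.
[PSR] = ½·(9·(-15/2−(-11)) + (23/3)·(-11−(-10)) + 6·(-10−(-15/2))) = ½·(63/2 − 23/3 − 15) = 53/12, so the Q-coordinate is 1/6.
[PQS] = ½·(9·(7−(-15/2)) + 7·(-15/2−(-10)) + (23/3)·(-10−7)) = ½·(261/2 + 35/2 − 391/3) = 53/6, so the R-coordinate is 1/3.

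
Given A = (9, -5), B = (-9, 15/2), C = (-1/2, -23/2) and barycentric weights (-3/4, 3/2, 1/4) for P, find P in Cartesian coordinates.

P = (-3/4)·A + (3/2)·B + (1/4)·C.
x-coordinate: (-3/4)·9 + (3/2)·(-9) + (1/4)·(-1/2) = -163/8.
y-coordinate: (-3/4)·(-5) + (3/2)·(15/2) + (1/4)·(-23/2) = 97/8.

(-163/8, 97/8)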